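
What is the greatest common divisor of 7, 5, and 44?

gcd(7, 5):
  7 = 1*5 + 2
  5 = 2*2 + 1
  2 = 2*1
so gcd(7, 5) = 1.
gcd(1, 44) = 1.

1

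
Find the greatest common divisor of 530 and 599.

1

gcd(599, 530):
  599 = 1·530 + 69
  530 = 7·69 + 47
  69 = 1·47 + 22
  47 = 2·22 + 3
  22 = 7·3 + 1
  3 = 3·1
so gcd(599, 530) = 1.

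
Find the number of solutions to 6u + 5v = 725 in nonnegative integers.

gcd(6, 5) = 1  (6 = 1*5 + 1, 5 = 5*1).
Back-substituting, 6*(1) + 5*(-1) = 1.
Scale by 725: one solution is (725, -725). Reduce u mod 5: (0, 145).
General: u = 0 + 5t, v = 145 - 6t.
u ≥ 0 ⇒ t ≥ 0; v ≥ 0 ⇒ t ≤ 24. So t ∈ [0, 24]: 25 solutions.

25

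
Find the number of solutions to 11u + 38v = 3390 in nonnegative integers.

gcd(38, 11) = 1.
By Bézout, 11×(7) + 38×(-2) = 1.
One solution: (18, 84).
General: u = 18 + 38t, v = 84 - 11t.
u ≥ 0 ⇒ t ≥ 0; v ≥ 0 ⇒ t ≤ 7. So t ∈ [0, 7]: 8 solutions.

8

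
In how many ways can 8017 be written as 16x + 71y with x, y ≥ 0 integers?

gcd(71, 16) = 1  (71 = 4×16 + 7, 16 = 2×7 + 2, 7 = 3×2 + 1, 2 = 2×1).
Back-substituting, 16×(-31) + 71×(7) = 1.
Scale by 8017: one solution is (-248527, 56119). Reduce x mod 71: (44, 103).
General: x = 44 + 71t, y = 103 - 16t.
x ≥ 0 ⇒ t ≥ 0; y ≥ 0 ⇒ t ≤ 6. So t ∈ [0, 6]: 7 solutions.

7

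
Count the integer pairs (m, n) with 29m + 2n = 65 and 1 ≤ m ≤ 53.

gcd(29, 2) = 1  (29 = 14×2 + 1, 2 = 2×1).
Back-substituting, 29×(1) + 2×(-14) = 1.
Scale by 65: particular solution (65, -910); reduce m mod 2: (1, 18).
General solution: m = 1 + 2t, n = 18 - 29t for integer t.
1 ≤ 1 + 2t ≤ 53 gives t ∈ [0, 26], which is 27 values.

27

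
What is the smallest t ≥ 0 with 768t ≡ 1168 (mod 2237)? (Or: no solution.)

887

gcd(2237, 768) = 1.
1 divides 1168, so solutions exist.
By Bézout, 768×(-434) + 2237×(149) = 1.
So 768×(-434) ≡ 1 (mod 2237); multiply by 1168: t ≡ -506912 (mod 2237).
Smallest nonnegative: t = -506912 mod 2237 = 887.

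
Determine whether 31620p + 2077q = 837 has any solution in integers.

gcd(31620, 2077) = 31  (31620 = 15·2077 + 465, 2077 = 4·465 + 217, 465 = 2·217 + 31, 217 = 7·31).
31 divides 837, so integer solutions exist.

yes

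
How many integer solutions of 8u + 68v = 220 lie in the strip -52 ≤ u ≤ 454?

gcd(68, 8):
  68 = 8·8 + 4
  8 = 2·4
so gcd(68, 8) = 4.
Back-substitute for Bézout coefficients:
  4 = 68 - 8·8
  ... = 8·(-8) + 68·(1)
Scale by 55: particular solution (-440, 55); reduce u mod 17: (2, 3).
General solution: u = 2 + 17t, v = 3 - 2t for integer t.
-52 ≤ 2 + 17t ≤ 454 gives t ∈ [-3, 26], which is 30 values.

30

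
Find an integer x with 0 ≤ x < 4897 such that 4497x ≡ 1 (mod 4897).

404

gcd(4897, 4497) = 1.
By Bézout, 4497×(404) + 4897×(-371) = 1.
So 4497×404 ≡ 1 (mod 4897), and 404 mod 4897 = 404.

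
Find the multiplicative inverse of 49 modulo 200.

49

gcd(200, 49):
  200 = 4×49 + 4
  49 = 12×4 + 1
  4 = 4×1
so gcd(200, 49) = 1.
Back-substitute for Bézout coefficients:
  1 = 49 - 12×4
  ... = 49×(49) + 200×(-12)
So 49×49 ≡ 1 (mod 200), and 49 mod 200 = 49.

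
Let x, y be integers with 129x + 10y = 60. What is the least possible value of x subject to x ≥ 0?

0

gcd(129, 10) = 1  (129 = 12·10 + 9, 10 = 1·9 + 1, 9 = 9·1).
1 divides 60, so solutions exist.
Back-substituting, 129·(-1) + 10·(13) = 1.
Scale by 60/1 = 60: (x₀, y₀) = (-60, 780).
General solution: x = -60 + 10t, y = 780 - 129t for integer t.
x ≥ 0: smallest is -60 mod 10 = 0 (at t = 6), with y = 6.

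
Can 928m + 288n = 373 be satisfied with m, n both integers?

no

gcd(928, 288) = 32  (928 = 3·288 + 64, 288 = 4·64 + 32, 64 = 2·32).
32 does not divide 373 (remainder 21), so no integer solutions.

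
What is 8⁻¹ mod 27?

17

gcd(27, 8) = 1  (27 = 3·8 + 3, 8 = 2·3 + 2, 3 = 1·2 + 1, 2 = 2·1).
Back-substituting, 8·(-10) + 27·(3) = 1.
So 8·-10 ≡ 1 (mod 27), and -10 mod 27 = 17.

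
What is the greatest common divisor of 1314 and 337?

1

gcd(1314, 337):
  1314 = 3×337 + 303
  337 = 1×303 + 34
  303 = 8×34 + 31
  34 = 1×31 + 3
  31 = 10×3 + 1
  3 = 3×1
so gcd(1314, 337) = 1.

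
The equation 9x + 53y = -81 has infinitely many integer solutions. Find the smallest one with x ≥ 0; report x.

gcd(53, 9) = 1  (53 = 5×9 + 8, 9 = 1×8 + 1, 8 = 8×1).
1 divides -81, so solutions exist.
Back-substituting, 9×(6) + 53×(-1) = 1.
Scale by -81/1 = -81: (x₀, y₀) = (-486, 81).
General solution: x = -486 + 53t, y = 81 - 9t for integer t.
x ≥ 0: smallest is -486 mod 53 = 44 (at t = 10), with y = -9.

44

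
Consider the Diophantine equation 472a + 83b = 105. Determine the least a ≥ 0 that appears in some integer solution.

63

gcd(472, 83) = 1.
1 divides 105, so solutions exist.
By Bézout, 472·(-16) + 83·(91) = 1.
Scale by 105/1 = 105: (a₀, b₀) = (-1680, 9555).
General solution: a = -1680 + 83t, b = 9555 - 472t for integer t.
a ≥ 0: smallest is -1680 mod 83 = 63 (at t = 21), with b = -357.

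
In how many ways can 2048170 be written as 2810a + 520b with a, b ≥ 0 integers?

14

gcd(2810, 520) = 10.
By Bézout, 2810×(5) + 520×(-27) = 10.
One solution: (49, 3674).
General: a = 49 + 52t, b = 3674 - 281t.
a ≥ 0 ⇒ t ≥ 0; b ≥ 0 ⇒ t ≤ 13. So t ∈ [0, 13]: 14 solutions.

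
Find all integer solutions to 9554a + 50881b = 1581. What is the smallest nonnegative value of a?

2647

gcd(50881, 9554) = 17.
17 divides 1581, so solutions exist.
By Bézout, 9554*(-229) + 50881*(43) = 17.
Scale by 1581/17 = 93: (a₀, b₀) = (-21297, 3999).
General solution: a = -21297 + 2993t, b = 3999 - 562t for integer t.
a ≥ 0: smallest is -21297 mod 2993 = 2647 (at t = 8), with b = -497.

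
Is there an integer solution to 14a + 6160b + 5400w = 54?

yes

gcd(6160, 14) = 14  (6160 = 440*14).
gcd(14, 5400) = 2.
2 divides 54, so integer solutions exist.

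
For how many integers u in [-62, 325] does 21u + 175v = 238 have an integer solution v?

15

gcd(175, 21):
  175 = 8×21 + 7
  21 = 3×7
so gcd(175, 21) = 7.
Back-substitute for Bézout coefficients:
  7 = 175 - 8×21
  ... = 21×(-8) + 175×(1)
Scale by 34: particular solution (-272, 34); reduce u mod 25: (3, 1).
General solution: u = 3 + 25t, v = 1 - 3t for integer t.
-62 ≤ 3 + 25t ≤ 325 gives t ∈ [-2, 12], which is 15 values.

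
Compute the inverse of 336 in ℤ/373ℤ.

gcd(373, 336) = 1.
By Bézout, 336·(-121) + 373·(109) = 1.
So 336·-121 ≡ 1 (mod 373), and -121 mod 373 = 252.

252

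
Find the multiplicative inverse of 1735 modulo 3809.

gcd(3809, 1735) = 1  (3809 = 2*1735 + 339, 1735 = 5*339 + 40, 339 = 8*40 + 19, 40 = 2*19 + 2, 19 = 9*2 + 1, 2 = 2*1).
Back-substituting, 1735*(-1809) + 3809*(824) = 1.
So 1735*-1809 ≡ 1 (mod 3809), and -1809 mod 3809 = 2000.

2000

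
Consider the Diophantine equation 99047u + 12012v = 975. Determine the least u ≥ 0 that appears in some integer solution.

gcd(99047, 12012):
  99047 = 8·12012 + 2951
  12012 = 4·2951 + 208
  2951 = 14·208 + 39
  208 = 5·39 + 13
  39 = 3·13
so gcd(99047, 12012) = 13.
13 divides 975, so solutions exist.
Back-substitute for Bézout coefficients:
  13 = 208 - 5·39
  ... = 99047·(-289) + 12012·(2383)
Scale by 975/13 = 75: (u₀, v₀) = (-21675, 178725).
General solution: u = -21675 + 924t, v = 178725 - 7619t for integer t.
u ≥ 0: smallest is -21675 mod 924 = 501 (at t = 24), with v = -4131.

501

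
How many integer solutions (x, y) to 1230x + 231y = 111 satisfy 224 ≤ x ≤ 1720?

gcd(1230, 231):
  1230 = 5*231 + 75
  231 = 3*75 + 6
  75 = 12*6 + 3
  6 = 2*3
so gcd(1230, 231) = 3.
Back-substitute for Bézout coefficients:
  3 = 75 - 12*6
  ... = 1230*(37) + 231*(-197)
Scale by 37: particular solution (1369, -7289); reduce x mod 77: (60, -319).
General solution: x = 60 + 77t, y = -319 - 410t for integer t.
224 ≤ 60 + 77t ≤ 1720 gives t ∈ [3, 21], which is 19 values.

19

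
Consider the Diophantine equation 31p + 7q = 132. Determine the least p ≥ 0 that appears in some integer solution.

gcd(31, 7) = 1.
1 divides 132, so solutions exist.
By Bézout, 31×(-2) + 7×(9) = 1.
Scale by 132/1 = 132: (p₀, q₀) = (-264, 1188).
General solution: p = -264 + 7t, q = 1188 - 31t for integer t.
p ≥ 0: smallest is -264 mod 7 = 2 (at t = 38), with q = 10.

2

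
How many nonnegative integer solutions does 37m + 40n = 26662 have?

gcd(40, 37) = 1  (40 = 1·37 + 3, 37 = 12·3 + 1, 3 = 3·1).
Back-substituting, 37·(13) + 40·(-12) = 1.
Scale by 26662: one solution is (346606, -319944). Reduce m mod 40: (6, 661).
General: m = 6 + 40t, n = 661 - 37t.
m ≥ 0 ⇒ t ≥ 0; n ≥ 0 ⇒ t ≤ 17. So t ∈ [0, 17]: 18 solutions.

18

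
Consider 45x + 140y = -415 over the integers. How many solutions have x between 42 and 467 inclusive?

15

gcd(140, 45):
  140 = 3×45 + 5
  45 = 9×5
so gcd(140, 45) = 5.
Back-substitute for Bézout coefficients:
  5 = 140 - 3×45
  ... = 45×(-3) + 140×(1)
Scale by -83: particular solution (249, -83); reduce x mod 28: (25, -11).
General solution: x = 25 + 28t, y = -11 - 9t for integer t.
42 ≤ 25 + 28t ≤ 467 gives t ∈ [1, 15], which is 15 values.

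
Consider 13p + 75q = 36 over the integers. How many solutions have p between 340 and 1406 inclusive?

14

gcd(75, 13) = 1.
By Bézout, 13*(-23) + 75*(4) = 1.
Particular solution: (72, -12).
General solution: p = 72 + 75t, q = -12 - 13t for integer t.
340 ≤ 72 + 75t ≤ 1406 gives t ∈ [4, 17], which is 14 values.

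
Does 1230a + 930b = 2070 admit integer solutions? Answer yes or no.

gcd(1230, 930) = 30  (1230 = 1×930 + 300, 930 = 3×300 + 30, 300 = 10×30).
30 divides 2070, so integer solutions exist.

yes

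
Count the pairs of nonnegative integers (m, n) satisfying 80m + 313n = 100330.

gcd(313, 80) = 1.
By Bézout, 80*(90) + 313*(-23) = 1.
One solution: (276, 250).
General: m = 276 + 313t, n = 250 - 80t.
m ≥ 0 ⇒ t ≥ 0; n ≥ 0 ⇒ t ≤ 3. So t ∈ [0, 3]: 4 solutions.

4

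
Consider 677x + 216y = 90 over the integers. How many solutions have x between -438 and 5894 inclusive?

30

gcd(677, 216):
  677 = 3*216 + 29
  216 = 7*29 + 13
  29 = 2*13 + 3
  13 = 4*3 + 1
  3 = 3*1
so gcd(677, 216) = 1.
Back-substitute for Bézout coefficients:
  1 = 13 - 4*3
  ... = 677*(-67) + 216*(210)
Scale by 90: particular solution (-6030, 18900); reduce x mod 216: (18, -56).
General solution: x = 18 + 216t, y = -56 - 677t for integer t.
-438 ≤ 18 + 216t ≤ 5894 gives t ∈ [-2, 27], which is 30 values.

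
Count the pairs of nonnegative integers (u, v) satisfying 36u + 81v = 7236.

gcd(81, 36) = 9.
By Bézout, 36·(-2) + 81·(1) = 9.
One solution: (3, 88).
General: u = 3 + 9t, v = 88 - 4t.
u ≥ 0 ⇒ t ≥ 0; v ≥ 0 ⇒ t ≤ 22. So t ∈ [0, 22]: 23 solutions.

23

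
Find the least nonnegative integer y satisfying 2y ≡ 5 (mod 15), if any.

10

gcd(15, 2) = 1.
1 divides 5, so solutions exist.
By Bézout, 2·(-7) + 15·(1) = 1.
So 2·(-7) ≡ 1 (mod 15); multiply by 5: y ≡ -35 (mod 15).
Smallest nonnegative: y = -35 mod 15 = 10.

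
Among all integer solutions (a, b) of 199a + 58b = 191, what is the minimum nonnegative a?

gcd(199, 58) = 1  (199 = 3*58 + 25, 58 = 2*25 + 8, 25 = 3*8 + 1, 8 = 8*1).
1 divides 191, so solutions exist.
Back-substituting, 199*(7) + 58*(-24) = 1.
Scale by 191/1 = 191: (a₀, b₀) = (1337, -4584).
General solution: a = 1337 + 58t, b = -4584 - 199t for integer t.
a ≥ 0: smallest is 1337 mod 58 = 3 (at t = -23), with b = -7.

3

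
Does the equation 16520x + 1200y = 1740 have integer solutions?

gcd(16520, 1200):
  16520 = 13·1200 + 920
  1200 = 1·920 + 280
  920 = 3·280 + 80
  280 = 3·80 + 40
  80 = 2·40
so gcd(16520, 1200) = 40.
40 does not divide 1740 (remainder 20), so no integer solutions.

no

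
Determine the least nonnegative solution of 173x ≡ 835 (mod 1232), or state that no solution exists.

895

gcd(1232, 173) = 1  (1232 = 7·173 + 21, 173 = 8·21 + 5, 21 = 4·5 + 1, 5 = 5·1).
1 divides 835, so solutions exist.
Back-substituting, 173·(-235) + 1232·(33) = 1.
So 173·(-235) ≡ 1 (mod 1232); multiply by 835: x ≡ -196225 (mod 1232).
Smallest nonnegative: x = -196225 mod 1232 = 895.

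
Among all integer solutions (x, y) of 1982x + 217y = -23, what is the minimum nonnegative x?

gcd(1982, 217) = 1  (1982 = 9×217 + 29, 217 = 7×29 + 14, 29 = 2×14 + 1, 14 = 14×1).
1 divides -23, so solutions exist.
Back-substituting, 1982×(15) + 217×(-137) = 1.
Scale by -23/1 = -23: (x₀, y₀) = (-345, 3151).
General solution: x = -345 + 217t, y = 3151 - 1982t for integer t.
x ≥ 0: smallest is -345 mod 217 = 89 (at t = 2), with y = -813.

89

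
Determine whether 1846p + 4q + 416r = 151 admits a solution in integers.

gcd(1846, 4) = 2.
gcd(2, 416) = 2.
2 does not divide 151 (remainder 1), so no integer solutions.

no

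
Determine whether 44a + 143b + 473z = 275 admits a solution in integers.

gcd(143, 44):
  143 = 3·44 + 11
  44 = 4·11
so gcd(143, 44) = 11.
gcd(11, 473) = 11.
11 divides 275, so integer solutions exist.

yes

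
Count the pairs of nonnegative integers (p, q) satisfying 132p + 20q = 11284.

17

gcd(132, 20):
  132 = 6*20 + 12
  20 = 1*12 + 8
  12 = 1*8 + 4
  8 = 2*4
so gcd(132, 20) = 4.
Back-substitute for Bézout coefficients:
  4 = 12 - 1*8
  ... = 132*(2) + 20*(-13)
Scale by 2821: one solution is (5642, -36673). Reduce p mod 5: (2, 551).
General: p = 2 + 5t, q = 551 - 33t.
p ≥ 0 ⇒ t ≥ 0; q ≥ 0 ⇒ t ≤ 16. So t ∈ [0, 16]: 17 solutions.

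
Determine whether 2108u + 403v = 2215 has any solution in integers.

gcd(2108, 403) = 31  (2108 = 5*403 + 93, 403 = 4*93 + 31, 93 = 3*31).
31 does not divide 2215 (remainder 14), so no integer solutions.

no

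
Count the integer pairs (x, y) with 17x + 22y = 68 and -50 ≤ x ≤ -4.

gcd(22, 17):
  22 = 1×17 + 5
  17 = 3×5 + 2
  5 = 2×2 + 1
  2 = 2×1
so gcd(22, 17) = 1.
Back-substitute for Bézout coefficients:
  1 = 5 - 2×2
  ... = 17×(-9) + 22×(7)
Scale by 68: particular solution (-612, 476); reduce x mod 22: (4, 0).
General solution: x = 4 + 22t, y = 0 - 17t for integer t.
-50 ≤ 4 + 22t ≤ -4 gives t ∈ [-2, -1], which is 2 values.

2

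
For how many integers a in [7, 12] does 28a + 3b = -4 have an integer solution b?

gcd(28, 3) = 1.
By Bézout, 28·(1) + 3·(-9) = 1.
Particular solution: (2, -20).
General solution: a = 2 + 3t, b = -20 - 28t for integer t.
7 ≤ 2 + 3t ≤ 12 gives t ∈ [2, 3], which is 2 values.

2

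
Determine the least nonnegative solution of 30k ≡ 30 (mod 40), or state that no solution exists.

1

gcd(40, 30) = 10  (40 = 1×30 + 10, 30 = 3×10).
10 divides 30, so solutions exist.
Back-substituting, 30×(-1) + 40×(1) = 10.
So 30×(-1) ≡ 10 (mod 40); multiply by 3: k ≡ -3 (mod 4).
Smallest nonnegative: k = -3 mod 4 = 1.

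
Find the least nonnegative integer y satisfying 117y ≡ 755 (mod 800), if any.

gcd(800, 117) = 1  (800 = 6*117 + 98, 117 = 1*98 + 19, 98 = 5*19 + 3, 19 = 6*3 + 1, 3 = 3*1).
1 divides 755, so solutions exist.
Back-substituting, 117*(253) + 800*(-37) = 1.
So 117*(253) ≡ 1 (mod 800); multiply by 755: y ≡ 191015 (mod 800).
Smallest nonnegative: y = 191015 mod 800 = 615.

615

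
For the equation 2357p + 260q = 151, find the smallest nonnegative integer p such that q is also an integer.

223

gcd(2357, 260) = 1.
1 divides 151, so solutions exist.
By Bézout, 2357×(-107) + 260×(970) = 1.
Scale by 151/1 = 151: (p₀, q₀) = (-16157, 146470).
General solution: p = -16157 + 260t, q = 146470 - 2357t for integer t.
p ≥ 0: smallest is -16157 mod 260 = 223 (at t = 63), with q = -2021.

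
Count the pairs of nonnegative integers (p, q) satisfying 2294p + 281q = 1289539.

2

gcd(2294, 281):
  2294 = 8×281 + 46
  281 = 6×46 + 5
  46 = 9×5 + 1
  5 = 5×1
so gcd(2294, 281) = 1.
Back-substitute for Bézout coefficients:
  1 = 46 - 9×5
  ... = 2294×(55) + 281×(-449)
Scale by 1289539: one solution is (70924645, -579003011). Reduce p mod 281: (245, 2589).
General: p = 245 + 281t, q = 2589 - 2294t.
p ≥ 0 ⇒ t ≥ 0; q ≥ 0 ⇒ t ≤ 1. So t ∈ [0, 1]: 2 solutions.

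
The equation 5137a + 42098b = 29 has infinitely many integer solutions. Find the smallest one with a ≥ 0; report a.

gcd(42098, 5137) = 1.
1 divides 29, so solutions exist.
By Bézout, 5137×(-2983) + 42098×(364) = 1.
Scale by 29/1 = 29: (a₀, b₀) = (-86507, 10556).
General solution: a = -86507 + 42098t, b = 10556 - 5137t for integer t.
a ≥ 0: smallest is -86507 mod 42098 = 39787 (at t = 3), with b = -4855.

39787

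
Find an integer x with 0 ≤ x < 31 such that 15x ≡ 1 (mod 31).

gcd(31, 15) = 1.
By Bézout, 15×(-2) + 31×(1) = 1.
So 15×-2 ≡ 1 (mod 31), and -2 mod 31 = 29.

29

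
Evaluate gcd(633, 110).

gcd(633, 110):
  633 = 5·110 + 83
  110 = 1·83 + 27
  83 = 3·27 + 2
  27 = 13·2 + 1
  2 = 2·1
so gcd(633, 110) = 1.

1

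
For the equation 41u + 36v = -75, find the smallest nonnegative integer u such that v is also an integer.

gcd(41, 36):
  41 = 1·36 + 5
  36 = 7·5 + 1
  5 = 5·1
so gcd(41, 36) = 1.
1 divides -75, so solutions exist.
Back-substitute for Bézout coefficients:
  1 = 36 - 7·5
  ... = 41·(-7) + 36·(8)
Scale by -75/1 = -75: (u₀, v₀) = (525, -600).
General solution: u = 525 + 36t, v = -600 - 41t for integer t.
u ≥ 0: smallest is 525 mod 36 = 21 (at t = -14), with v = -26.

21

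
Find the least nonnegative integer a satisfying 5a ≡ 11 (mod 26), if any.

gcd(26, 5):
  26 = 5×5 + 1
  5 = 5×1
so gcd(26, 5) = 1.
1 divides 11, so solutions exist.
Back-substitute for Bézout coefficients:
  1 = 26 - 5×5
  ... = 5×(-5) + 26×(1)
So 5×(-5) ≡ 1 (mod 26); multiply by 11: a ≡ -55 (mod 26).
Smallest nonnegative: a = -55 mod 26 = 23.

23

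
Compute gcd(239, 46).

gcd(239, 46):
  239 = 5*46 + 9
  46 = 5*9 + 1
  9 = 9*1
so gcd(239, 46) = 1.

1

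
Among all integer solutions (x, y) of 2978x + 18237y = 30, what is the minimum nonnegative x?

14085

gcd(18237, 2978):
  18237 = 6×2978 + 369
  2978 = 8×369 + 26
  369 = 14×26 + 5
  26 = 5×5 + 1
  5 = 5×1
so gcd(18237, 2978) = 1.
1 divides 30, so solutions exist.
Back-substitute for Bézout coefficients:
  1 = 26 - 5×5
  ... = 2978×(3509) + 18237×(-573)
Scale by 30/1 = 30: (x₀, y₀) = (105270, -17190).
General solution: x = 105270 + 18237t, y = -17190 - 2978t for integer t.
x ≥ 0: smallest is 105270 mod 18237 = 14085 (at t = -5), with y = -2300.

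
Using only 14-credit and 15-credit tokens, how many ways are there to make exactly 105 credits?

Need nonnegative integers with 14j + 15k = 105.
gcd(14, 15) = 1, and 14·(-1) + 15·(1) = 1.
So (j₀, k₀) = (-105, 105); general j = -105 + 15t, k = 105 - 14t.
j ≥ 0 ⇒ t ≥ 7; k ≥ 0 ⇒ t ≤ 7. That's 1 value of t.

1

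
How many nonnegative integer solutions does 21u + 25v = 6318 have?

gcd(25, 21) = 1.
By Bézout, 21·(6) + 25·(-5) = 1.
One solution: (8, 246).
General: u = 8 + 25t, v = 246 - 21t.
u ≥ 0 ⇒ t ≥ 0; v ≥ 0 ⇒ t ≤ 11. So t ∈ [0, 11]: 12 solutions.

12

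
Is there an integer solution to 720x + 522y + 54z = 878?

gcd(720, 522) = 18.
gcd(18, 54) = 18.
18 does not divide 878 (remainder 14), so no integer solutions.

no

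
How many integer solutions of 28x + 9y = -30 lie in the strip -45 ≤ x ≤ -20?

gcd(28, 9) = 1.
By Bézout, 28*(1) + 9*(-3) = 1.
Particular solution: (6, -22).
General solution: x = 6 + 9t, y = -22 - 28t for integer t.
-45 ≤ 6 + 9t ≤ -20 gives t ∈ [-5, -3], which is 3 values.

3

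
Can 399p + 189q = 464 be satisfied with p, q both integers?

no

gcd(399, 189):
  399 = 2·189 + 21
  189 = 9·21
so gcd(399, 189) = 21.
21 does not divide 464 (remainder 2), so no integer solutions.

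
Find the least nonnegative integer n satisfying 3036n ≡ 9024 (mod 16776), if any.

224

gcd(16776, 3036) = 12.
12 divides 9024, so solutions exist.
By Bézout, 3036*(-431) + 16776*(78) = 12.
So 3036*(-431) ≡ 12 (mod 16776); multiply by 752: n ≡ -324112 (mod 1398).
Smallest nonnegative: n = -324112 mod 1398 = 224.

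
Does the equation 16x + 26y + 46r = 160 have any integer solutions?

yes

gcd(26, 16) = 2  (26 = 1·16 + 10, 16 = 1·10 + 6, 10 = 1·6 + 4, 6 = 1·4 + 2, 4 = 2·2).
gcd(2, 46) = 2.
2 divides 160, so integer solutions exist.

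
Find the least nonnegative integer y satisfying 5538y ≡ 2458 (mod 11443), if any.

922

gcd(11443, 5538) = 1  (11443 = 2*5538 + 367, 5538 = 15*367 + 33, 367 = 11*33 + 4, 33 = 8*4 + 1, 4 = 4*1).
1 divides 2458, so solutions exist.
Back-substituting, 5538*(2775) + 11443*(-1343) = 1.
So 5538*(2775) ≡ 1 (mod 11443); multiply by 2458: y ≡ 6820950 (mod 11443).
Smallest nonnegative: y = 6820950 mod 11443 = 922.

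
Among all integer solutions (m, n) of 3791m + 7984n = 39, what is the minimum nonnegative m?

2681

gcd(7984, 3791) = 1  (7984 = 2·3791 + 402, 3791 = 9·402 + 173, 402 = 2·173 + 56, 173 = 3·56 + 5, 56 = 11·5 + 1, 5 = 5·1).
1 divides 39, so solutions exist.
Back-substituting, 3791·(-1569) + 7984·(745) = 1.
Scale by 39/1 = 39: (m₀, n₀) = (-61191, 29055).
General solution: m = -61191 + 7984t, n = 29055 - 3791t for integer t.
m ≥ 0: smallest is -61191 mod 7984 = 2681 (at t = 8), with n = -1273.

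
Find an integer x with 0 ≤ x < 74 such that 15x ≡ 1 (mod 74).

gcd(74, 15) = 1.
By Bézout, 15*(5) + 74*(-1) = 1.
So 15*5 ≡ 1 (mod 74), and 5 mod 74 = 5.

5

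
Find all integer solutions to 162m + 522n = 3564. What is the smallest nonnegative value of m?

gcd(522, 162) = 18.
18 divides 3564, so solutions exist.
By Bézout, 162·(13) + 522·(-4) = 18.
Scale by 3564/18 = 198: (m₀, n₀) = (2574, -792).
General solution: m = 2574 + 29t, n = -792 - 9t for integer t.
m ≥ 0: smallest is 2574 mod 29 = 22 (at t = -88), with n = 0.

22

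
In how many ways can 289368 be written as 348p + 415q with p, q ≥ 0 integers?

gcd(415, 348) = 1  (415 = 1·348 + 67, 348 = 5·67 + 13, 67 = 5·13 + 2, 13 = 6·2 + 1, 2 = 2·1).
Back-substituting, 348·(192) + 415·(-161) = 1.
Scale by 289368: one solution is (55558656, -46588248). Reduce p mod 415: (116, 600).
General: p = 116 + 415t, q = 600 - 348t.
p ≥ 0 ⇒ t ≥ 0; q ≥ 0 ⇒ t ≤ 1. So t ∈ [0, 1]: 2 solutions.

2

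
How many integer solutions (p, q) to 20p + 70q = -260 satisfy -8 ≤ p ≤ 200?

gcd(70, 20) = 10.
By Bézout, 20×(-3) + 70×(1) = 10.
Particular solution: (1, -4).
General solution: p = 1 + 7t, q = -4 - 2t for integer t.
-8 ≤ 1 + 7t ≤ 200 gives t ∈ [-1, 28], which is 30 values.

30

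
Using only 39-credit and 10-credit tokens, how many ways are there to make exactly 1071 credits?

2

Need nonnegative integers with 39j + 10k = 1071.
gcd(39, 10) = 1, and 39·(-1) + 10·(4) = 1.
So (j₀, k₀) = (-1071, 4284); general j = -1071 + 10t, k = 4284 - 39t.
j ≥ 0 ⇒ t ≥ 108; k ≥ 0 ⇒ t ≤ 109. That's 2 values of t.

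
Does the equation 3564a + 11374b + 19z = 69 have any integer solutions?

gcd(11374, 3564) = 22  (11374 = 3×3564 + 682, 3564 = 5×682 + 154, 682 = 4×154 + 66, 154 = 2×66 + 22, 66 = 3×22).
gcd(22, 19) = 1.
1 divides 69, so integer solutions exist.

yes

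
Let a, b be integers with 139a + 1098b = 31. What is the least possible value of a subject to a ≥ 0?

253

gcd(1098, 139) = 1.
1 divides 31, so solutions exist.
By Bézout, 139*(79) + 1098*(-10) = 1.
Scale by 31/1 = 31: (a₀, b₀) = (2449, -310).
General solution: a = 2449 + 1098t, b = -310 - 139t for integer t.
a ≥ 0: smallest is 2449 mod 1098 = 253 (at t = -2), with b = -32.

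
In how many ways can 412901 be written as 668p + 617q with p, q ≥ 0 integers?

1

gcd(668, 617):
  668 = 1·617 + 51
  617 = 12·51 + 5
  51 = 10·5 + 1
  5 = 5·1
so gcd(668, 617) = 1.
Back-substitute for Bézout coefficients:
  1 = 51 - 10·5
  ... = 668·(121) + 617·(-131)
Scale by 412901: one solution is (49961021, -54090031). Reduce p mod 617: (63, 601).
General: p = 63 + 617t, q = 601 - 668t.
p ≥ 0 ⇒ t ≥ 0; q ≥ 0 ⇒ t ≤ 0. So t ∈ [0, 0]: 1 solution.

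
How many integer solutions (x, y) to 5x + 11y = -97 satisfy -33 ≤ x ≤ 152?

gcd(11, 5) = 1  (11 = 2×5 + 1, 5 = 5×1).
Back-substituting, 5×(-2) + 11×(1) = 1.
Scale by -97: particular solution (194, -97); reduce x mod 11: (7, -12).
General solution: x = 7 + 11t, y = -12 - 5t for integer t.
-33 ≤ 7 + 11t ≤ 152 gives t ∈ [-3, 13], which is 17 values.

17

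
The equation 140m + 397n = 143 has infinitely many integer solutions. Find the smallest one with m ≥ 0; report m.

gcd(397, 140) = 1  (397 = 2×140 + 117, 140 = 1×117 + 23, 117 = 5×23 + 2, 23 = 11×2 + 1, 2 = 2×1).
1 divides 143, so solutions exist.
Back-substituting, 140×(190) + 397×(-67) = 1.
Scale by 143/1 = 143: (m₀, n₀) = (27170, -9581).
General solution: m = 27170 + 397t, n = -9581 - 140t for integer t.
m ≥ 0: smallest is 27170 mod 397 = 174 (at t = -68), with n = -61.

174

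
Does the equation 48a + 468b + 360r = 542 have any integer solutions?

no

gcd(468, 48) = 12  (468 = 9*48 + 36, 48 = 1*36 + 12, 36 = 3*12).
gcd(12, 360) = 12.
12 does not divide 542 (remainder 2), so no integer solutions.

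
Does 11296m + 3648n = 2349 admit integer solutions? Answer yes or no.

gcd(11296, 3648) = 32  (11296 = 3·3648 + 352, 3648 = 10·352 + 128, 352 = 2·128 + 96, 128 = 1·96 + 32, 96 = 3·32).
32 does not divide 2349 (remainder 13), so no integer solutions.

no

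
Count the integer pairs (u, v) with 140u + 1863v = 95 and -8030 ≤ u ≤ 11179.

11

gcd(1863, 140) = 1.
By Bézout, 140*(173) + 1863*(-13) = 1.
Particular solution: (1531, -115).
General solution: u = 1531 + 1863t, v = -115 - 140t for integer t.
-8030 ≤ 1531 + 1863t ≤ 11179 gives t ∈ [-5, 5], which is 11 values.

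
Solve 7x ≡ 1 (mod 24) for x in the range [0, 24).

7

gcd(24, 7):
  24 = 3*7 + 3
  7 = 2*3 + 1
  3 = 3*1
so gcd(24, 7) = 1.
Back-substitute for Bézout coefficients:
  1 = 7 - 2*3
  ... = 7*(7) + 24*(-2)
So 7*7 ≡ 1 (mod 24), and 7 mod 24 = 7.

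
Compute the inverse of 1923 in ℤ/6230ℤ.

gcd(6230, 1923) = 1  (6230 = 3×1923 + 461, 1923 = 4×461 + 79, 461 = 5×79 + 66, 79 = 1×66 + 13, 66 = 5×13 + 1, 13 = 13×1).
Back-substituting, 1923×(-473) + 6230×(146) = 1.
So 1923×-473 ≡ 1 (mod 6230), and -473 mod 6230 = 5757.

5757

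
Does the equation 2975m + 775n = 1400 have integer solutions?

gcd(2975, 775) = 25  (2975 = 3·775 + 650, 775 = 1·650 + 125, 650 = 5·125 + 25, 125 = 5·25).
25 divides 1400, so integer solutions exist.

yes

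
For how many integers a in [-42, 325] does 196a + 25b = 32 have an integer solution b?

gcd(196, 25) = 1.
By Bézout, 196·(6) + 25·(-47) = 1.
Particular solution: (17, -132).
General solution: a = 17 + 25t, b = -132 - 196t for integer t.
-42 ≤ 17 + 25t ≤ 325 gives t ∈ [-2, 12], which is 15 values.

15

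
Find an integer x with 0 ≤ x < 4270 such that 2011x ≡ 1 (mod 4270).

2531

gcd(4270, 2011) = 1  (4270 = 2*2011 + 248, 2011 = 8*248 + 27, 248 = 9*27 + 5, 27 = 5*5 + 2, 5 = 2*2 + 1, 2 = 2*1).
Back-substituting, 2011*(-1739) + 4270*(819) = 1.
So 2011*-1739 ≡ 1 (mod 4270), and -1739 mod 4270 = 2531.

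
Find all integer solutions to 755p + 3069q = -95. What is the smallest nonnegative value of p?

gcd(3069, 755):
  3069 = 4*755 + 49
  755 = 15*49 + 20
  49 = 2*20 + 9
  20 = 2*9 + 2
  9 = 4*2 + 1
  2 = 2*1
so gcd(3069, 755) = 1.
1 divides -95, so solutions exist.
Back-substitute for Bézout coefficients:
  1 = 9 - 4*2
  ... = 755*(-1378) + 3069*(339)
Scale by -95/1 = -95: (p₀, q₀) = (130910, -32205).
General solution: p = 130910 + 3069t, q = -32205 - 755t for integer t.
p ≥ 0: smallest is 130910 mod 3069 = 2012 (at t = -42), with q = -495.

2012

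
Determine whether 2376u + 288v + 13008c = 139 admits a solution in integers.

no

gcd(2376, 288) = 72  (2376 = 8*288 + 72, 288 = 4*72).
gcd(72, 13008) = 24.
24 does not divide 139 (remainder 19), so no integer solutions.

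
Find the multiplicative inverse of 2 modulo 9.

gcd(9, 2) = 1.
By Bézout, 2*(-4) + 9*(1) = 1.
So 2*-4 ≡ 1 (mod 9), and -4 mod 9 = 5.

5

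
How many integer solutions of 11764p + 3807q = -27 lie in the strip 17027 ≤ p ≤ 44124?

gcd(11764, 3807) = 1  (11764 = 3·3807 + 343, 3807 = 11·343 + 34, 343 = 10·34 + 3, 34 = 11·3 + 1, 3 = 3·1).
Back-substituting, 11764·(-1232) + 3807·(3807) = 1.
Scale by -27: particular solution (33264, -102789); reduce p mod 3807: (2808, -8677).
General solution: p = 2808 + 3807t, q = -8677 - 11764t for integer t.
17027 ≤ 2808 + 3807t ≤ 44124 gives t ∈ [4, 10], which is 7 values.

7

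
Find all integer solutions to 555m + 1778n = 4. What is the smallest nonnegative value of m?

gcd(1778, 555):
  1778 = 3·555 + 113
  555 = 4·113 + 103
  113 = 1·103 + 10
  103 = 10·10 + 3
  10 = 3·3 + 1
  3 = 3·1
so gcd(1778, 555) = 1.
1 divides 4, so solutions exist.
Back-substitute for Bézout coefficients:
  1 = 10 - 3·3
  ... = 555·(-535) + 1778·(167)
Scale by 4/1 = 4: (m₀, n₀) = (-2140, 668).
General solution: m = -2140 + 1778t, n = 668 - 555t for integer t.
m ≥ 0: smallest is -2140 mod 1778 = 1416 (at t = 2), with n = -442.

1416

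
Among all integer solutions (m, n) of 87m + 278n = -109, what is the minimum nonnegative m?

gcd(278, 87) = 1.
1 divides -109, so solutions exist.
By Bézout, 87*(-131) + 278*(41) = 1.
Scale by -109/1 = -109: (m₀, n₀) = (14279, -4469).
General solution: m = 14279 + 278t, n = -4469 - 87t for integer t.
m ≥ 0: smallest is 14279 mod 278 = 101 (at t = -51), with n = -32.

101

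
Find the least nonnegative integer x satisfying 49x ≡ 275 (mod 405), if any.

80

gcd(405, 49) = 1.
1 divides 275, so solutions exist.
By Bézout, 49*(124) + 405*(-15) = 1.
So 49*(124) ≡ 1 (mod 405); multiply by 275: x ≡ 34100 (mod 405).
Smallest nonnegative: x = 34100 mod 405 = 80.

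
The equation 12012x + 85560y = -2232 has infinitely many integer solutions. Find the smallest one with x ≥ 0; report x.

1054

gcd(85560, 12012) = 12.
12 divides -2232, so solutions exist.
By Bézout, 12012·(1681) + 85560·(-236) = 12.
Scale by -2232/12 = -186: (x₀, y₀) = (-312666, 43896).
General solution: x = -312666 + 7130t, y = 43896 - 1001t for integer t.
x ≥ 0: smallest is -312666 mod 7130 = 1054 (at t = 44), with y = -148.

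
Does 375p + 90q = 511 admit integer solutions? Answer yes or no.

no

gcd(375, 90):
  375 = 4*90 + 15
  90 = 6*15
so gcd(375, 90) = 15.
15 does not divide 511 (remainder 1), so no integer solutions.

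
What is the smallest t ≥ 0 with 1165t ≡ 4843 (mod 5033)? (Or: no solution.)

4104

gcd(5033, 1165):
  5033 = 4×1165 + 373
  1165 = 3×373 + 46
  373 = 8×46 + 5
  46 = 9×5 + 1
  5 = 5×1
so gcd(5033, 1165) = 1.
1 divides 4843, so solutions exist.
Back-substitute for Bézout coefficients:
  1 = 46 - 9×5
  ... = 1165×(985) + 5033×(-228)
So 1165×(985) ≡ 1 (mod 5033); multiply by 4843: t ≡ 4770355 (mod 5033).
Smallest nonnegative: t = 4770355 mod 5033 = 4104.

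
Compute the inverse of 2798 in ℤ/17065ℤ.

gcd(17065, 2798) = 1  (17065 = 6·2798 + 277, 2798 = 10·277 + 28, 277 = 9·28 + 25, 28 = 1·25 + 3, 25 = 8·3 + 1, 3 = 3·1).
Back-substituting, 2798·(-5483) + 17065·(899) = 1.
So 2798·-5483 ≡ 1 (mod 17065), and -5483 mod 17065 = 11582.

11582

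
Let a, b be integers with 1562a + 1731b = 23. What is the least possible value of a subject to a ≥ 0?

gcd(1731, 1562):
  1731 = 1*1562 + 169
  1562 = 9*169 + 41
  169 = 4*41 + 5
  41 = 8*5 + 1
  5 = 5*1
so gcd(1731, 1562) = 1.
1 divides 23, so solutions exist.
Back-substitute for Bézout coefficients:
  1 = 41 - 8*5
  ... = 1562*(338) + 1731*(-305)
Scale by 23/1 = 23: (a₀, b₀) = (7774, -7015).
General solution: a = 7774 + 1731t, b = -7015 - 1562t for integer t.
a ≥ 0: smallest is 7774 mod 1731 = 850 (at t = -4), with b = -767.

850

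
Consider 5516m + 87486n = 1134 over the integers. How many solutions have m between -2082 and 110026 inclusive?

18

gcd(87486, 5516):
  87486 = 15·5516 + 4746
  5516 = 1·4746 + 770
  4746 = 6·770 + 126
  770 = 6·126 + 14
  126 = 9·14
so gcd(87486, 5516) = 14.
Back-substitute for Bézout coefficients:
  14 = 770 - 6·126
  ... = 5516·(682) + 87486·(-43)
Scale by 81: particular solution (55242, -3483); reduce m mod 6249: (5250, -331).
General solution: m = 5250 + 6249t, n = -331 - 394t for integer t.
-2082 ≤ 5250 + 6249t ≤ 110026 gives t ∈ [-1, 16], which is 18 values.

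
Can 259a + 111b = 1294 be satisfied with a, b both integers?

gcd(259, 111) = 37  (259 = 2×111 + 37, 111 = 3×37).
37 does not divide 1294 (remainder 36), so no integer solutions.

no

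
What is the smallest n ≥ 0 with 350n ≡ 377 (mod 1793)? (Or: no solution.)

gcd(1793, 350) = 1  (1793 = 5*350 + 43, 350 = 8*43 + 6, 43 = 7*6 + 1, 6 = 6*1).
1 divides 377, so solutions exist.
Back-substituting, 350*(-292) + 1793*(57) = 1.
So 350*(-292) ≡ 1 (mod 1793); multiply by 377: n ≡ -110084 (mod 1793).
Smallest nonnegative: n = -110084 mod 1793 = 1082.

1082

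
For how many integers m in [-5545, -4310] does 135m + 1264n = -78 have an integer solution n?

1

gcd(1264, 135):
  1264 = 9·135 + 49
  135 = 2·49 + 37
  49 = 1·37 + 12
  37 = 3·12 + 1
  12 = 12·1
so gcd(1264, 135) = 1.
Back-substitute for Bézout coefficients:
  1 = 37 - 3·12
  ... = 135·(103) + 1264·(-11)
Scale by -78: particular solution (-8034, 858); reduce m mod 1264: (814, -87).
General solution: m = 814 + 1264t, n = -87 - 135t for integer t.
-5545 ≤ 814 + 1264t ≤ -4310 gives t ∈ [-5, -5], which is 1 value.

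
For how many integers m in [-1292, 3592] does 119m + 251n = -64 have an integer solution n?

19

gcd(251, 119) = 1.
By Bézout, 119×(-116) + 251×(55) = 1.
Particular solution: (145, -69).
General solution: m = 145 + 251t, n = -69 - 119t for integer t.
-1292 ≤ 145 + 251t ≤ 3592 gives t ∈ [-5, 13], which is 19 values.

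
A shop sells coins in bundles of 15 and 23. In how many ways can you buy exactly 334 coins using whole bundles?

Need nonnegative integers with 15j + 23k = 334.
gcd(15, 23) = 1, and 15·(-3) + 23·(2) = 1.
So (j₀, k₀) = (-1002, 668); general j = -1002 + 23t, k = 668 - 15t.
j ≥ 0 ⇒ t ≥ 44; k ≥ 0 ⇒ t ≤ 44. That's 1 value of t.

1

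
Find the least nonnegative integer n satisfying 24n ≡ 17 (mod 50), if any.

no solution

gcd(50, 24) = 2  (50 = 2×24 + 2, 24 = 12×2).
2 does not divide 17, so the congruence has no solution.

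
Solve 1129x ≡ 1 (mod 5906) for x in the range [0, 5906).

973

gcd(5906, 1129) = 1.
By Bézout, 1129*(973) + 5906*(-186) = 1.
So 1129*973 ≡ 1 (mod 5906), and 973 mod 5906 = 973.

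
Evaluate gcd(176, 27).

1

gcd(176, 27):
  176 = 6*27 + 14
  27 = 1*14 + 13
  14 = 1*13 + 1
  13 = 13*1
so gcd(176, 27) = 1.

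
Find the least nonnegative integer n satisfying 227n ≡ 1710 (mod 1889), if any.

gcd(1889, 227) = 1.
1 divides 1710, so solutions exist.
By Bézout, 227×(-233) + 1889×(28) = 1.
So 227×(-233) ≡ 1 (mod 1889); multiply by 1710: n ≡ -398430 (mod 1889).
Smallest nonnegative: n = -398430 mod 1889 = 149.

149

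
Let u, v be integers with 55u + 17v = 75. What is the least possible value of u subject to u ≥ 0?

6

gcd(55, 17) = 1  (55 = 3*17 + 4, 17 = 4*4 + 1, 4 = 4*1).
1 divides 75, so solutions exist.
Back-substituting, 55*(-4) + 17*(13) = 1.
Scale by 75/1 = 75: (u₀, v₀) = (-300, 975).
General solution: u = -300 + 17t, v = 975 - 55t for integer t.
u ≥ 0: smallest is -300 mod 17 = 6 (at t = 18), with v = -15.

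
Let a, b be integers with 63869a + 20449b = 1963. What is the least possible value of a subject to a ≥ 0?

317

gcd(63869, 20449):
  63869 = 3×20449 + 2522
  20449 = 8×2522 + 273
  2522 = 9×273 + 65
  273 = 4×65 + 13
  65 = 5×13
so gcd(63869, 20449) = 13.
13 divides 1963, so solutions exist.
Back-substitute for Bézout coefficients:
  13 = 273 - 4×65
  ... = 63869×(-300) + 20449×(937)
Scale by 1963/13 = 151: (a₀, b₀) = (-45300, 141487).
General solution: a = -45300 + 1573t, b = 141487 - 4913t for integer t.
a ≥ 0: smallest is -45300 mod 1573 = 317 (at t = 29), with b = -990.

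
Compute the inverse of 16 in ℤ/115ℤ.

gcd(115, 16) = 1.
By Bézout, 16*(36) + 115*(-5) = 1.
So 16*36 ≡ 1 (mod 115), and 36 mod 115 = 36.

36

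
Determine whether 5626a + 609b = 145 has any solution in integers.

gcd(5626, 609) = 29  (5626 = 9·609 + 145, 609 = 4·145 + 29, 145 = 5·29).
29 divides 145, so integer solutions exist.

yes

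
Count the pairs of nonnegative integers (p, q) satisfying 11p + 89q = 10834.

11

gcd(89, 11) = 1  (89 = 8×11 + 1, 11 = 11×1).
Back-substituting, 11×(-8) + 89×(1) = 1.
Scale by 10834: one solution is (-86672, 10834). Reduce p mod 89: (14, 120).
General: p = 14 + 89t, q = 120 - 11t.
p ≥ 0 ⇒ t ≥ 0; q ≥ 0 ⇒ t ≤ 10. So t ∈ [0, 10]: 11 solutions.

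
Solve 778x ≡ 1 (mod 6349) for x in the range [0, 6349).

3403

gcd(6349, 778) = 1.
By Bézout, 778·(-2946) + 6349·(361) = 1.
So 778·-2946 ≡ 1 (mod 6349), and -2946 mod 6349 = 3403.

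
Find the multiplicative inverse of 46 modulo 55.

6

gcd(55, 46):
  55 = 1·46 + 9
  46 = 5·9 + 1
  9 = 9·1
so gcd(55, 46) = 1.
Back-substitute for Bézout coefficients:
  1 = 46 - 5·9
  ... = 46·(6) + 55·(-5)
So 46·6 ≡ 1 (mod 55), and 6 mod 55 = 6.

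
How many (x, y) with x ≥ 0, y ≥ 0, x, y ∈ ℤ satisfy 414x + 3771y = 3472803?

20

gcd(3771, 414):
  3771 = 9·414 + 45
  414 = 9·45 + 9
  45 = 5·9
so gcd(3771, 414) = 9.
Back-substitute for Bézout coefficients:
  9 = 414 - 9·45
  ... = 414·(82) + 3771·(-9)
Scale by 385867: one solution is (31641094, -3472803). Reduce x mod 419: (309, 887).
General: x = 309 + 419t, y = 887 - 46t.
x ≥ 0 ⇒ t ≥ 0; y ≥ 0 ⇒ t ≤ 19. So t ∈ [0, 19]: 20 solutions.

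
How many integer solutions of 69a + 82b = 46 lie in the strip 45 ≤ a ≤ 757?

gcd(82, 69) = 1.
By Bézout, 69·(-19) + 82·(16) = 1.
Particular solution: (28, -23).
General solution: a = 28 + 82t, b = -23 - 69t for integer t.
45 ≤ 28 + 82t ≤ 757 gives t ∈ [1, 8], which is 8 values.

8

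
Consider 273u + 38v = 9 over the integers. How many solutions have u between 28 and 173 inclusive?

gcd(273, 38) = 1  (273 = 7·38 + 7, 38 = 5·7 + 3, 7 = 2·3 + 1, 3 = 3·1).
Back-substituting, 273·(11) + 38·(-79) = 1.
Scale by 9: particular solution (99, -711); reduce u mod 38: (23, -165).
General solution: u = 23 + 38t, v = -165 - 273t for integer t.
28 ≤ 23 + 38t ≤ 173 gives t ∈ [1, 3], which is 3 values.

3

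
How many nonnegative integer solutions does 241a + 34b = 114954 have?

gcd(241, 34):
  241 = 7·34 + 3
  34 = 11·3 + 1
  3 = 3·1
so gcd(241, 34) = 1.
Back-substitute for Bézout coefficients:
  1 = 34 - 11·3
  ... = 241·(-11) + 34·(78)
Scale by 114954: one solution is (-1264494, 8966412). Reduce a mod 34: (0, 3381).
General: a = 0 + 34t, b = 3381 - 241t.
a ≥ 0 ⇒ t ≥ 0; b ≥ 0 ⇒ t ≤ 14. So t ∈ [0, 14]: 15 solutions.

15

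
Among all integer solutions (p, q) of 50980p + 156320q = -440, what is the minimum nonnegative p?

gcd(156320, 50980) = 20  (156320 = 3·50980 + 3380, 50980 = 15·3380 + 280, 3380 = 12·280 + 20, 280 = 14·20).
20 divides -440, so solutions exist.
Back-substituting, 50980·(-555) + 156320·(181) = 20.
Scale by -440/20 = -22: (p₀, q₀) = (12210, -3982).
General solution: p = 12210 + 7816t, q = -3982 - 2549t for integer t.
p ≥ 0: smallest is 12210 mod 7816 = 4394 (at t = -1), with q = -1433.

4394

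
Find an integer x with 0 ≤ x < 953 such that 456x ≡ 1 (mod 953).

767

gcd(953, 456) = 1.
By Bézout, 456*(-186) + 953*(89) = 1.
So 456*-186 ≡ 1 (mod 953), and -186 mod 953 = 767.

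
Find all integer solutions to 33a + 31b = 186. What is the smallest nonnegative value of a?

gcd(33, 31):
  33 = 1·31 + 2
  31 = 15·2 + 1
  2 = 2·1
so gcd(33, 31) = 1.
1 divides 186, so solutions exist.
Back-substitute for Bézout coefficients:
  1 = 31 - 15·2
  ... = 33·(-15) + 31·(16)
Scale by 186/1 = 186: (a₀, b₀) = (-2790, 2976).
General solution: a = -2790 + 31t, b = 2976 - 33t for integer t.
a ≥ 0: smallest is -2790 mod 31 = 0 (at t = 90), with b = 6.

0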